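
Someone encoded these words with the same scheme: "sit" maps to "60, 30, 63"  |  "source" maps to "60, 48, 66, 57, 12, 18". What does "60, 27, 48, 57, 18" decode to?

With a=1..z=26, the number is 3·pos + 3.
Decoding 60, 27, 48, 57, 18: 60→(60−3)÷3=19=s, 27→(27−3)÷3=8=h, 48→(48−3)÷3=15=o, 57→(57−3)÷3=18=r, 18→(18−3)÷3=5=e.

shore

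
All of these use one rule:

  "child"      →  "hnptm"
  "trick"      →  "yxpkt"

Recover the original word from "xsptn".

In child: c→h is +5, h→n is +6, i→p is +7, l→t is +8 — the shift increases by 1 each position. Letter i (0-indexed) is shifted by i+5, so successive shifts are 5, 6, 7, ….
Decoding xsptn: x−5=s, s−6=m, p−7=i, t−8=l, n−9=e.

smile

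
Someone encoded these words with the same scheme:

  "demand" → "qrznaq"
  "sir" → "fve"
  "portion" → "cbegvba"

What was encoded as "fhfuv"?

Compare letters: d→q is +13, e→r is +13, m→z is +13 — a constant shift. It's a constant shift of +13 (ROT13).
Reversing it on fhfuv: f−13=s, h−13=u, f−13=s, u−13=h, v−13=i.

sushi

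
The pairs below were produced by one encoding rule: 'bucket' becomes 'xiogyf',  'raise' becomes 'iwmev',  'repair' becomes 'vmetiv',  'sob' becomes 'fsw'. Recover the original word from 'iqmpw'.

slime

The output letters match the input read backwards, each shifted +4: bucket reversed is tekcub. The word is reversed, then every letter is shifted forward by 4.
Undoing it on iqmpw: shift back: i−4=e, q−4=m, m−4=i, p−4=l, w−4=s → emils; then reverse → slime.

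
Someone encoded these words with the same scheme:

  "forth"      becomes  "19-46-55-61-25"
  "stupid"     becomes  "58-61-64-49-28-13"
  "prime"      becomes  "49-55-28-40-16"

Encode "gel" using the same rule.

f(#6)→19 and o(#15)→46: differences scale by 3, so n = 3·pos + 1. The formula is n = 3×(alphabet index, a=1) + 1.
On gel: g=7→22, e=5→16, l=12→37.

22-16-37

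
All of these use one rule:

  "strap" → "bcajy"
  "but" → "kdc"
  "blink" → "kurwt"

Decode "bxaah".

sorry

Compare letters: s→b is +9, t→c is +9, r→a is +9 — a constant shift. Every letter moves 9 places later in the alphabet, wrapping around z→a.
Reversing it on bxaah: b−9=s, x−9=o, a−9=r, a−9=r, h−9=y.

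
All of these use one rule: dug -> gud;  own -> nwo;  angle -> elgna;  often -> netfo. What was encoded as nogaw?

wagon

The output letters match the input read backwards: dug reversed is gud. It's just the letters in reverse order.
Decoding nogaw: then reverse → wagon.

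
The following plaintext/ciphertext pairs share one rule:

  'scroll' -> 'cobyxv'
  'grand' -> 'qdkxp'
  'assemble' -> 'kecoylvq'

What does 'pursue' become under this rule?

zgbcgo

Shifts by position in scroll: pos 0: s→c (+10), pos 1: c→o (+12), pos 2: r→b (+10), pos 3: o→y (+10), pos 4: l→x (+12), pos 5: l→v (+10) — repeating every 3. A repeating key of period 3 is used — shifts +10, +12, +10 over and over.
On pursue: p+10=z, u+12=g, r+10=b, s+10=c, u+12=g, e+10=o.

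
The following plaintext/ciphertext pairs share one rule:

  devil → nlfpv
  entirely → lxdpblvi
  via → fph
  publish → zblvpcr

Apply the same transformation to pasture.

Vowels shift forward by 7 and consonants shift forward by 10.
On pasture: p(cons)+10=z, a(vowel)+7=h, s(cons)+10=c, t(cons)+10=d, u(vowel)+7=b, r(cons)+10=b, e(vowel)+7=l.

zhcdbbl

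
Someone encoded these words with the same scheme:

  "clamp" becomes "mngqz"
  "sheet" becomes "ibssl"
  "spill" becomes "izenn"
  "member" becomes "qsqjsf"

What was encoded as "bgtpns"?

handle

c(2)→m(12) and l(11)→n(13) fit y≡3x+6 (mod 26); the inverse of 3 mod 26 is 9. Each letter's alphabet position (a=0..z=25) is mapped through 3·x+6 mod 26 — an affine cipher.
Decoding bgtpns: b(1)→9·(1−6)≡7=h; g(6)→9·(6−6)≡0=a; t(19)→9·(19−6)≡13=n; p(15)→9·(15−6)≡3=d; n(13)→9·(13−6)≡11=l; s(18)→9·(18−6)≡4=e (all mod 26).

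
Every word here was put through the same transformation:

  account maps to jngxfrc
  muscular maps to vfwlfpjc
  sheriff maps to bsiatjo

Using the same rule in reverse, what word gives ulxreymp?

Shifts by position in account: pos 0: a→j (+9), pos 1: c→n (+11), pos 2: c→g (+4), pos 3: o→x (+9), pos 4: u→f (+11), pos 5: n→r (+4) — repeating every 3. A repeating key of period 3 is used — shifts +9, +11, +4 over and over.
Decoding ulxreymp: u−9=l, l−11=a, x−4=t, r−9=i, e−11=t, y−4=u, m−9=d, p−11=e.

latitude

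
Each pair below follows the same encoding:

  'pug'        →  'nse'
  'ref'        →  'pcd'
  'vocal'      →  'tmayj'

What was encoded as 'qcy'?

sea

Compare letters: p→n is +24, u→s is +24, g→e is +24 — a constant shift. It's a constant shift of +24 (ROT24).
Reversing it on qcy: q−24=s, c−24=e, y−24=a.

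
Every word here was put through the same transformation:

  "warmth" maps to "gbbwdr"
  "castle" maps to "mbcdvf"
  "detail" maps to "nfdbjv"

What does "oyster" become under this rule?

picdfb

The shift depends on letter class: consonant w→g is +10, but vowel a→b is +1. The rule splits by letter class: vowels +1, consonants +10.
Applying it to oyster: o(vowel)+1=p, y(cons)+10=i, s(cons)+10=c, t(cons)+10=d, e(vowel)+1=f, r(cons)+10=b.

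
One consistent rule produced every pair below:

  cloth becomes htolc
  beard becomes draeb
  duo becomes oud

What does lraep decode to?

It's just the letters in reverse order.
Reversing it on lraep: then reverse → pearl.

pearl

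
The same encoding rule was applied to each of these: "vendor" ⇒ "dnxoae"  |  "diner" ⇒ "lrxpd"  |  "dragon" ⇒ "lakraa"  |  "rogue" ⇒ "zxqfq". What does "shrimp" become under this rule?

Each letter shifts forward by (position + 8), i.e. 8, 9, 10, … — the shift grows by one for each successive letter.
On shrimp: s+8=a, h+9=q, r+10=b, i+11=t, m+12=y, p+13=c.

aqbtyc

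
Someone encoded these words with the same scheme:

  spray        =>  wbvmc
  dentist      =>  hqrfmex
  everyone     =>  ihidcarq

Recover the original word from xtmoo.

thick

Shifts by position in spray: pos 0: s→w (+4), pos 1: p→b (+12), pos 2: r→v (+4), pos 3: a→m (+12) — repeating every 2. It's a Vigenère-style cipher with numeric key [4,12]: position i shifts by key[i mod 2].
Reversing it on xtmoo: x−4=t, t−12=h, m−4=i, o−12=c, o−4=k.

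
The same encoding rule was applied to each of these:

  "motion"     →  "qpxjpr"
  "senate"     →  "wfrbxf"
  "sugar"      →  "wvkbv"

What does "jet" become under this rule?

nfx

Two shifts are in play — +1 for a/e/i/o/u, +4 for every other letter.
On jet: j(cons)+4=n, e(vowel)+1=f, t(cons)+4=x.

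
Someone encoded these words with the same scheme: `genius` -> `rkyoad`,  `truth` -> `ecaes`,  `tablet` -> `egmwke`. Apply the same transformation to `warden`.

The shift depends on letter class: consonant g→r is +11, but vowel e→k is +6. The rule splits by letter class: vowels +6, consonants +11.
For warden: w(cons)+11=h, a(vowel)+6=g, r(cons)+11=c, d(cons)+11=o, e(vowel)+6=k, n(cons)+11=y.

hgcoky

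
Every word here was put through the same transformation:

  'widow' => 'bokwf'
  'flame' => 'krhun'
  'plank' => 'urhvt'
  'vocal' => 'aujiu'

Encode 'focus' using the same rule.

In widow: w→b is +5, i→o is +6, d→k is +7, o→w is +8 — the shift increases by 1 each position. Letter i (0-indexed) is shifted by i+5, so successive shifts are 5, 6, 7, ….
On focus: f+5=k, o+6=u, c+7=j, u+8=c, s+9=b.

kujcb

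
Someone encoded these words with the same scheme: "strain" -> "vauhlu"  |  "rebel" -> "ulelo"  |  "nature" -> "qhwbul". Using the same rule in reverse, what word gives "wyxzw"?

trust

Shifts by position in strain: pos 0: s→v (+3), pos 1: t→a (+7), pos 2: r→u (+3), pos 3: a→h (+7) — repeating every 2. A repeating key of period 2 is used — shifts +3, +7 over and over.
Undoing it on wyxzw: w−3=t, y−7=r, x−3=u, z−7=s, w−3=t.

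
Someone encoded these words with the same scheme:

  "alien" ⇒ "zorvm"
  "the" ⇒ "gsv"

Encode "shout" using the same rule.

hslfg

Each pair mirrors across the alphabet (a↔z, l↔o, i↔r): positions sum to 25. Letters are reflected about the middle of the alphabet (position → 25−position): Atbash.
For shout: s↔h, h↔s, o↔l, u↔f, t↔g.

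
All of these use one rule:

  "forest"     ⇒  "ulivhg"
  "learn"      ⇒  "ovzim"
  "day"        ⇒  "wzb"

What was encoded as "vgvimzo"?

Each pair mirrors across the alphabet (f↔u, o↔l, r↔i): positions sum to 25. Letters are reflected about the middle of the alphabet (position → 25−position): Atbash.
Decoding vgvimzo: v↔e, g↔t, v↔e, i↔r, m↔n, z↔a, o↔l.

eternal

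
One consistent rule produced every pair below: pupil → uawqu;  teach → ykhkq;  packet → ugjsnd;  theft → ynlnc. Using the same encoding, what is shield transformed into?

In pupil: p→u is +5, u→a is +6, p→w is +7, i→q is +8 — the shift increases by 1 each position. The shift increases by 1 at each position, starting from +5: 5, 6, 7, ….
Applying it to shield: s+5=x, h+6=n, i+7=p, e+8=m, l+9=u, d+10=n.

xnpmun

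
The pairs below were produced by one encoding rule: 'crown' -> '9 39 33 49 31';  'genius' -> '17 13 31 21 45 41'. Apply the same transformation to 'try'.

c(#3)→9 and r(#18)→39: differences scale by 2, so n = 2·pos + 3. Each letter becomes 2×(its alphabet position, a=1..z=26) + 3.
On try: t=20→43, r=18→39, y=25→53.

43 39 53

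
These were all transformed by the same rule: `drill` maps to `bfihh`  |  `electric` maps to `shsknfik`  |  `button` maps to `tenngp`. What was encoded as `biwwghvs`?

d(3)→b(1) and r(17)→f(5) fit y≡17x+2 (mod 26); the inverse of 17 mod 26 is 23. Treating letters as 0–25, the rule is x ↦ 17x + 2 (mod 26).
Undoing it on biwwghvs: b(1)→23·(1−2)≡3=d; i(8)→23·(8−2)≡8=i; w(22)→23·(22−2)≡18=s; w(22)→23·(22−2)≡18=s; g(6)→23·(6−2)≡14=o; h(7)→23·(7−2)≡11=l; v(21)→23·(21−2)≡21=v; s(18)→23·(18−2)≡4=e (all mod 26).

dissolve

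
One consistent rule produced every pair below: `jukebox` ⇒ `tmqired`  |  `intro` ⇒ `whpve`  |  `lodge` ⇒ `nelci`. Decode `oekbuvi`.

compare

j(9)→t(19) and u(20)→m(12) fit y≡23x+20 (mod 26); the inverse of 23 mod 26 is 17. This is an affine cipher: with a=0,…,z=25, each position x becomes (23x+20) mod 26.
Undoing it on oekbuvi: o(14)→17·(14−20)≡2=c; e(4)→17·(4−20)≡14=o; k(10)→17·(10−20)≡12=m; b(1)→17·(1−20)≡15=p; u(20)→17·(20−20)≡0=a; v(21)→17·(21−20)≡17=r; i(8)→17·(8−20)≡4=e (all mod 26).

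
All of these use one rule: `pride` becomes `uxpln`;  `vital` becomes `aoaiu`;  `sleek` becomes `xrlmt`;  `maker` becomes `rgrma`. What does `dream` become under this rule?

Each letter shifts forward by (position + 5), i.e. 5, 6, 7, … — the shift grows by one for each successive letter.
On dream: d+5=i, r+6=x, e+7=l, a+8=i, m+9=v.

ixliv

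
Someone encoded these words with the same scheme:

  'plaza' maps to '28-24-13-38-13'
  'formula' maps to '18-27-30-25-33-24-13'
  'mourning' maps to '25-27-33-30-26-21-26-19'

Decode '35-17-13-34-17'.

weave

p is letter #16 and maps to 28: an offset of 12. Each letter is replaced by its alphabet position (a=1..z=26) + 12.
Undoing it on 35-17-13-34-17: 35→(35−12)÷1=23=w, 17→(17−12)÷1=5=e, 13→(13−12)÷1=1=a, 34→(34−12)÷1=22=v, 17→(17−12)÷1=5=e.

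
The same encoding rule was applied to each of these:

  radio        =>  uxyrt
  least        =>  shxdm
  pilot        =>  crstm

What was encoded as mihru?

their

Treating letters as 0–25, the rule is x ↦ 9x + 23 (mod 26).
Reversing it on mihru: m(12)→3·(12−23)≡19=t; i(8)→3·(8−23)≡7=h; h(7)→3·(7−23)≡4=e; r(17)→3·(17−23)≡8=i; u(20)→3·(20−23)≡17=r (all mod 26).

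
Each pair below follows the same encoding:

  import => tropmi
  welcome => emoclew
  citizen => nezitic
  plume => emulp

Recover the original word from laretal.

The output letters match the input read backwards: import reversed is tropmi. The word is simply reversed.
Decoding laretal: then reverse → lateral.

lateral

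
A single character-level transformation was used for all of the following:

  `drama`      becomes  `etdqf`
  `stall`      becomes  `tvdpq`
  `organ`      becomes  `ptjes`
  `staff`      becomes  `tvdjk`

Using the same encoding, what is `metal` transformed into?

ngweq

In drama: d→e is +1, r→t is +2, a→d is +3, m→q is +4 — the shift increases by 1 each position. Letter i (0-indexed) is shifted by i+1, so successive shifts are 1, 2, 3, ….
Applying it to metal: m+1=n, e+2=g, t+3=w, a+4=e, l+5=q.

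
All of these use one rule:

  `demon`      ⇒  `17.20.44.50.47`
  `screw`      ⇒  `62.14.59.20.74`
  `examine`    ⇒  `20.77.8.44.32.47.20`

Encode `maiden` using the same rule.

44.8.32.17.20.47

d(#4)→17 and e(#5)→20: differences scale by 3, so n = 3·pos + 5. The formula is n = 3×(alphabet index, a=1) + 5.
On maiden: m=13→44, a=1→8, i=9→32, d=4→17, e=5→20, n=14→47.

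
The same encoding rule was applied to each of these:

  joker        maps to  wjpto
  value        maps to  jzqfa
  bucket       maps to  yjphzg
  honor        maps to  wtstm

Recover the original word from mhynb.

witch

The output letters match the input read backwards, each shifted +5: joker reversed is rekoj. Read the word backwards and shift each letter +5.
Reversing it on mhynb: shift back: m−5=h, h−5=c, y−5=t, n−5=i, b−5=w → hctiw; then reverse → witch.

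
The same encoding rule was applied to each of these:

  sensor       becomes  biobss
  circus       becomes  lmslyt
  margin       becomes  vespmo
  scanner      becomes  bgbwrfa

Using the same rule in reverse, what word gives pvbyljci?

graphite

Shifts by position in sensor: pos 0: s→b (+9), pos 1: e→i (+4), pos 2: n→o (+1), pos 3: s→b (+9), pos 4: o→s (+4), pos 5: r→s (+1) — repeating every 3. The shifts repeat in a cycle of length 3: positions 0,1,… shift by +9, +4, +1, then the pattern repeats.
Reversing it on pvbyljci: p−9=g, v−4=r, b−1=a, y−9=p, l−4=h, j−1=i, c−9=t, i−4=e.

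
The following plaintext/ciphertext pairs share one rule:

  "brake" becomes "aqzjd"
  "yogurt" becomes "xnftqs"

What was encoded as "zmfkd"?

This is a Caesar cipher with shift 25.
Undoing it on zmfkd: z−25=a, m−25=n, f−25=g, k−25=l, d−25=e.

angle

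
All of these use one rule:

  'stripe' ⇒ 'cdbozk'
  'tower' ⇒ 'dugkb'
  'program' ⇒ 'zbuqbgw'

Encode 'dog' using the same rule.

Two shifts are in play — +6 for a/e/i/o/u, +10 for every other letter.
For dog: d(cons)+10=n, o(vowel)+6=u, g(cons)+10=q.

nuq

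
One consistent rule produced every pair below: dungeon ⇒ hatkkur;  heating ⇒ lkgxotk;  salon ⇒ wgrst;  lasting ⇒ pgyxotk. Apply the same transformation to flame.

jrgqk

Shifts by position in dungeon: pos 0: d→h (+4), pos 1: u→a (+6), pos 2: n→t (+6), pos 3: g→k (+4), pos 4: e→k (+6), pos 5: o→u (+6) — repeating every 3. A repeating key of period 3 is used — shifts +4, +6, +6 over and over.
For flame: f+4=j, l+6=r, a+6=g, m+4=q, e+6=k.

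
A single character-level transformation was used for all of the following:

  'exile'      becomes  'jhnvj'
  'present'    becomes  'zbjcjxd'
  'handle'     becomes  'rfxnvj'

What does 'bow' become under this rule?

ltg

The shift depends on letter class: consonant x→h is +10, but vowel e→j is +5. Vowels shift forward by 5 and consonants shift forward by 10.
On bow: b(cons)+10=l, o(vowel)+5=t, w(cons)+10=g.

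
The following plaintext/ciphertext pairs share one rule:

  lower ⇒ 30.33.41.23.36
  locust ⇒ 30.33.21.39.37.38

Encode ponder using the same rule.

34.33.32.22.23.36

l is letter #12 and maps to 30: an offset of 18. Letters become their 1-based position plus 18 (so a→19, b→20, …).
For ponder: p=16→34, o=15→33, n=14→32, d=4→22, e=5→23, r=18→36.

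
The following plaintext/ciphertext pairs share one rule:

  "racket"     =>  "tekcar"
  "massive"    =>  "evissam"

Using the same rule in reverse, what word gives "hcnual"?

launch

The output letters match the input read backwards: racket reversed is tekcar. It's just the letters in reverse order.
Undoing it on hcnual: then reverse → launch.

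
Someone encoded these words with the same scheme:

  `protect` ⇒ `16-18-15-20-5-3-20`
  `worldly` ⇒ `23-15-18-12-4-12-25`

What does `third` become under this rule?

Letters become their 1-indexed alphabet positions: a=1 … z=26.
Applying it to third: t=20→20, h=8→8, i=9→9, r=18→18, d=4→4.

20-8-9-18-4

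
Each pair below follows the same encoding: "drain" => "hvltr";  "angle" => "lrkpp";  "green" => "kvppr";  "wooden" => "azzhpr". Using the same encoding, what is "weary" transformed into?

The shift depends on letter class: consonant d→h is +4, but vowel a→l is +11. The rule splits by letter class: vowels +11, consonants +4.
On weary: w(cons)+4=a, e(vowel)+11=p, a(vowel)+11=l, r(cons)+4=v, y(cons)+4=c.

aplvc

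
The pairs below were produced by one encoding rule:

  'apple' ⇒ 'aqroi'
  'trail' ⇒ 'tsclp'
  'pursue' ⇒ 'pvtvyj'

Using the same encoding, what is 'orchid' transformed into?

osekmi

In apple: a→a is +0, p→q is +1, p→r is +2, l→o is +3 — the shift increases by 1 each position. Letter i (0-indexed) is shifted by i+0, so successive shifts are 0, 1, 2, ….
For orchid: o+0=o, r+1=s, c+2=e, h+3=k, i+4=m, d+5=i.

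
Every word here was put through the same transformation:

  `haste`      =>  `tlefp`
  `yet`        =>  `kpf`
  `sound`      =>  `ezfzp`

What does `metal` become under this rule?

The shift depends on letter class: consonant h→t is +12, but vowel a→l is +11. Two shifts are in play — +11 for a/e/i/o/u, +12 for every other letter.
On metal: m(cons)+12=y, e(vowel)+11=p, t(cons)+12=f, a(vowel)+11=l, l(cons)+12=x.

ypflx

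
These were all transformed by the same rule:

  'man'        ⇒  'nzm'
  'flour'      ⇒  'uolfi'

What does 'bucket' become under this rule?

yfxpvg

Each pair mirrors across the alphabet (m↔n, a↔z, n↔m): positions sum to 25. Each letter is replaced by its mirror in the alphabet: a↔z, b↔y, c↔x, and so on (the Atbash cipher).
Applying it to bucket: b↔y, u↔f, c↔x, k↔p, e↔v, t↔g.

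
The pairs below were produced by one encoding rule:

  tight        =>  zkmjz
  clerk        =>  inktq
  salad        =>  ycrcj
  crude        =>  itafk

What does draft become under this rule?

jtghz

Shifts by position in tight: pos 0: t→z (+6), pos 1: i→k (+2), pos 2: g→m (+6), pos 3: h→j (+2) — repeating every 2. It's a Vigenère-style cipher with numeric key [6,2]: position i shifts by key[i mod 2].
For draft: d+6=j, r+2=t, a+6=g, f+2=h, t+6=z.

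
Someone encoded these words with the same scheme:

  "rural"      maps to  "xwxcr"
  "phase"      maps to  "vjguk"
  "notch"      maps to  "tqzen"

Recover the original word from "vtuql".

proof

Shifts by position in rural: pos 0: r→x (+6), pos 1: u→w (+2), pos 2: r→x (+6), pos 3: a→c (+2) — repeating every 2. It's a Vigenère-style cipher with numeric key [6,2]: position i shifts by key[i mod 2].
Decoding vtuql: v−6=p, t−2=r, u−6=o, q−2=o, l−6=f.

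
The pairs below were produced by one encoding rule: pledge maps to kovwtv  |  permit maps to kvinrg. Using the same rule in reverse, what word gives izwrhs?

Each pair mirrors across the alphabet (p↔k, l↔o, e↔v): positions sum to 25. Letters are reflected about the middle of the alphabet (position → 25−position): Atbash.
Reversing it on izwrhs: i↔r, z↔a, w↔d, r↔i, h↔s, s↔h.

radish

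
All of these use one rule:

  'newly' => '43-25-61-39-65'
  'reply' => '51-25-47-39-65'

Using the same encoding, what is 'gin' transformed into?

29-33-43

n(#14)→43 and e(#5)→25: differences scale by 2, so n = 2·pos + 15. With a=1..z=26, the number is 2·pos + 15.
For gin: g=7→29, i=9→33, n=14→43.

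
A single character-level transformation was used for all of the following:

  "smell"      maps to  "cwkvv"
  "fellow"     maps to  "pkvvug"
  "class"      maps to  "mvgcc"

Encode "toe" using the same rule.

duk

Two shifts are in play — +6 for a/e/i/o/u, +10 for every other letter.
Applying it to toe: t(cons)+10=d, o(vowel)+6=u, e(vowel)+6=k.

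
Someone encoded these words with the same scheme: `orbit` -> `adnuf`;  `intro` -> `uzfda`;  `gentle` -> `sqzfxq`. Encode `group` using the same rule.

Compare letters: o→a is +12, r→d is +12, b→n is +12 — a constant shift. It's a constant shift of +12 (ROT12).
Applying it to group: g+12=s, r+12=d, o+12=a, u+12=g, p+12=b.

sdagb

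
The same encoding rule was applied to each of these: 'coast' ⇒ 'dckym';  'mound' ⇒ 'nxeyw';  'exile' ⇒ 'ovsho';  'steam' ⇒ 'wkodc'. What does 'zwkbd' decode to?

tramp

The output letters match the input read backwards, each shifted +10: coast reversed is tsaoc. The word is reversed, then every letter is shifted forward by 10.
Reversing it on zwkbd: shift back: z−10=p, w−10=m, k−10=a, b−10=r, d−10=t → pmart; then reverse → tramp.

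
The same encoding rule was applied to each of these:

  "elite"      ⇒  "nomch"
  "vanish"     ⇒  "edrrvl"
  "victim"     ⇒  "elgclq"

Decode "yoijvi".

Shifts by position in elite: pos 0: e→n (+9), pos 1: l→o (+3), pos 2: i→m (+4), pos 3: t→c (+9), pos 4: e→h (+3) — repeating every 3. A repeating key of period 3 is used — shifts +9, +3, +4 over and over.
Reversing it on yoijvi: y−9=p, o−3=l, i−4=e, j−9=a, v−3=s, i−4=e.

please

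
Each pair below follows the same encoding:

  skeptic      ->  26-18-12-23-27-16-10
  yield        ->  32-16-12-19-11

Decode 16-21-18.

Each letter is replaced by its alphabet position (a=1..z=26) + 7.
Undoing it on 16-21-18: 16→(16−7)÷1=9=i, 21→(21−7)÷1=14=n, 18→(18−7)÷1=11=k.

ink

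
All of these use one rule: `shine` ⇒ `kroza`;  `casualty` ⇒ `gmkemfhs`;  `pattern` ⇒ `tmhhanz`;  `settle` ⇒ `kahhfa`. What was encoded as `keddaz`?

s(18)→k(10) and h(7)→r(17) fit y≡23x+12 (mod 26); the inverse of 23 mod 26 is 17. This is an affine cipher: with a=0,…,z=25, each position x becomes (23x+12) mod 26.
Decoding keddaz: k(10)→17·(10−12)≡18=s; e(4)→17·(4−12)≡20=u; d(3)→17·(3−12)≡3=d; d(3)→17·(3−12)≡3=d; a(0)→17·(0−12)≡4=e; z(25)→17·(25−12)≡13=n (all mod 26).

sudden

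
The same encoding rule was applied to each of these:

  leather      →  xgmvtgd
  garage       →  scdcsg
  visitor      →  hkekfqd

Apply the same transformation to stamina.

It's a Vigenère-style cipher with numeric key [12,2]: position i shifts by key[i mod 2].
Applying it to stamina: s+12=e, t+2=v, a+12=m, m+2=o, i+12=u, n+2=p, a+12=m.

evmoupm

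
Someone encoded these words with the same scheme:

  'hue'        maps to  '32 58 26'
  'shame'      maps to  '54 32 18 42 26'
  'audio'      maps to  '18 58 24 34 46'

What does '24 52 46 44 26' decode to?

h(#8)→32 and u(#21)→58: differences scale by 2, so n = 2·pos + 16. Each letter becomes 2×(its alphabet position, a=1..z=26) + 16.
Reversing it on 24 52 46 44 26: 24→(24−16)÷2=4=d, 52→(52−16)÷2=18=r, 46→(46−16)÷2=15=o, 44→(44−16)÷2=14=n, 26→(26−16)÷2=5=e.

drone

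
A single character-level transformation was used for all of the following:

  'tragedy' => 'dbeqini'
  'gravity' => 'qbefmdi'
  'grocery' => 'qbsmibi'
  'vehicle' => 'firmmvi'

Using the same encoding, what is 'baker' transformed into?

leuib

Two shifts are in play — +4 for a/e/i/o/u, +10 for every other letter.
Applying it to baker: b(cons)+10=l, a(vowel)+4=e, k(cons)+10=u, e(vowel)+4=i, r(cons)+10=b.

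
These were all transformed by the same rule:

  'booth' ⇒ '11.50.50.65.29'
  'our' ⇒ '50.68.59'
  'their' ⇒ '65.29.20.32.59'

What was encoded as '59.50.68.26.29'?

With a=1..z=26, the number is 3·pos + 5.
Undoing it on 59.50.68.26.29: 59→(59−5)÷3=18=r, 50→(50−5)÷3=15=o, 68→(68−5)÷3=21=u, 26→(26−5)÷3=7=g, 29→(29−5)÷3=8=h.

rough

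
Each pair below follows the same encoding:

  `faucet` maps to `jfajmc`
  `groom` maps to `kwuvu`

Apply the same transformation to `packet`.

tfirmc

In faucet: f→j is +4, a→f is +5, u→a is +6, c→j is +7 — the shift increases by 1 each position. Letter i (0-indexed) is shifted by i+4, so successive shifts are 4, 5, 6, ….
On packet: p+4=t, a+5=f, c+6=i, k+7=r, e+8=m, t+9=c.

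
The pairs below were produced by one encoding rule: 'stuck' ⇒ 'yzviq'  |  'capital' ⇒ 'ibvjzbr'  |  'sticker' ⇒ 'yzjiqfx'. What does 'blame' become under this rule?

hrbsf

The shift depends on letter class: consonant s→y is +6, but vowel u→v is +1. Two shifts are in play — +1 for a/e/i/o/u, +6 for every other letter.
For blame: b(cons)+6=h, l(cons)+6=r, a(vowel)+1=b, m(cons)+6=s, e(vowel)+1=f.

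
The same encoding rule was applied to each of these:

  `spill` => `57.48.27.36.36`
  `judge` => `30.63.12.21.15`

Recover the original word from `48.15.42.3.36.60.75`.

s(#19)→57 and p(#16)→48: differences scale by 3, so n = 3·pos + 0. Each letter becomes 3×(its alphabet position, a=1..z=26).
Undoing it on 48.15.42.3.36.60.75: 48→(48−0)÷3=16=p, 15→(15−0)÷3=5=e, 42→(42−0)÷3=14=n, 3→(3−0)÷3=1=a, 36→(36−0)÷3=12=l, 60→(60−0)÷3=20=t, 75→(75−0)÷3=25=y.

penalty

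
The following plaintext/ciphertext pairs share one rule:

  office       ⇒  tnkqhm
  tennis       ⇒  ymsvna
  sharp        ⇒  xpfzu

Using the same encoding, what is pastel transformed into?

uixbjt

Shifts by position in office: pos 0: o→t (+5), pos 1: f→n (+8), pos 2: f→k (+5), pos 3: i→q (+8) — repeating every 2. A repeating key of period 2 is used — shifts +5, +8 over and over.
Applying it to pastel: p+5=u, a+8=i, s+5=x, t+8=b, e+5=j, l+8=t.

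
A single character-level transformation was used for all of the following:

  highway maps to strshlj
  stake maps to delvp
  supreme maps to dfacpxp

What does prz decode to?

Compare letters: h→s is +11, i→t is +11, g→r is +11 — a constant shift. Each letter is shifted forward by 11 in the alphabet (a Caesar shift of +11).
Decoding prz: p−11=e, r−11=g, z−11=o.

ego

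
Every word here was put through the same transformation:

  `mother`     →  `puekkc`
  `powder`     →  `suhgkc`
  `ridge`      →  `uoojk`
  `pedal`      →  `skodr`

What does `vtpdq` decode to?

It's a Vigenère-style cipher with numeric key [3,6,11]: position i shifts by key[i mod 3].
Decoding vtpdq: v−3=s, t−6=n, p−11=e, d−3=a, q−6=k.

sneak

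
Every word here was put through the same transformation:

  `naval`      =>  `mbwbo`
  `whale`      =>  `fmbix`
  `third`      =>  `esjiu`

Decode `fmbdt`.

The word is reversed, then every letter is shifted forward by 1.
Decoding fmbdt: shift back: f−1=e, m−1=l, b−1=a, d−1=c, t−1=s → elacs; then reverse → scale.

scale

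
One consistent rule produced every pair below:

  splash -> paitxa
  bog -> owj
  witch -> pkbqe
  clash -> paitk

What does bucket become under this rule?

bmskcj

The output letters match the input read backwards, each shifted +8: splash reversed is hsalps. Two steps: reverse the string, then apply a Caesar shift of +8.
Applying it to bucket: reverse → tekcub; then shift: t+8=b, e+8=m, k+8=s, c+8=k, u+8=c, b+8=j.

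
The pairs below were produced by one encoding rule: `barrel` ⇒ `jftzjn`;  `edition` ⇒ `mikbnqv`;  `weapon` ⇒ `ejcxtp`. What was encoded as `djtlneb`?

verdict

A repeating key of period 3 is used — shifts +8, +5, +2 over and over.
Reversing it on djtlneb: d−8=v, j−5=e, t−2=r, l−8=d, n−5=i, e−2=c, b−8=t.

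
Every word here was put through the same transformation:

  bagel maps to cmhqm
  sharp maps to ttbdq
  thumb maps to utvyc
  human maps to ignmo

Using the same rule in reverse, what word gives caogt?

bonus

Shifts by position in bagel: pos 0: b→c (+1), pos 1: a→m (+12), pos 2: g→h (+1), pos 3: e→q (+12) — repeating every 2. It's a Vigenère-style cipher with numeric key [1,12]: position i shifts by key[i mod 2].
Decoding caogt: c−1=b, a−12=o, o−1=n, g−12=u, t−1=s.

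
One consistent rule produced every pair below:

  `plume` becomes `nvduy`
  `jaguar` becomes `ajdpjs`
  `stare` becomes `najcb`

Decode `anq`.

her

Read the word backwards and shift each letter +9.
Decoding anq: shift back: a−9=r, n−9=e, q−9=h → reh; then reverse → her.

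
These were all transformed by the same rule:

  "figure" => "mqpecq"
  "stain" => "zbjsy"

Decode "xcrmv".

quick

In figure: f→m is +7, i→q is +8, g→p is +9, u→e is +10 — the shift increases by 1 each position. Letter i (0-indexed) is shifted by i+7, so successive shifts are 7, 8, 9, ….
Decoding xcrmv: x−7=q, c−8=u, r−9=i, m−10=c, v−11=k.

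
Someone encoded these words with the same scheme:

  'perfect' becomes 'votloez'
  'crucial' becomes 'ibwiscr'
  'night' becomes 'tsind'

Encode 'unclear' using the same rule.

axerocx

Shifts by position in perfect: pos 0: p→v (+6), pos 1: e→o (+10), pos 2: r→t (+2), pos 3: f→l (+6), pos 4: e→o (+10), pos 5: c→e (+2) — repeating every 3. The shifts repeat in a cycle of length 3: positions 0,1,… shift by +6, +10, +2, then the pattern repeats.
On unclear: u+6=a, n+10=x, c+2=e, l+6=r, e+10=o, a+2=c, r+6=x.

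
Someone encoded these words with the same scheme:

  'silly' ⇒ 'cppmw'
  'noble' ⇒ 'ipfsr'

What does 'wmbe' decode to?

axis

Read the word backwards and shift each letter +4.
Decoding wmbe: shift back: w−4=s, m−4=i, b−4=x, e−4=a → sixa; then reverse → axis.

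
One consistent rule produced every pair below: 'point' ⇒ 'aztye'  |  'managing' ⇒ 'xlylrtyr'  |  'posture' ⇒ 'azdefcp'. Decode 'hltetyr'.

waiting

It's a constant shift of +11 (ROT11).
Undoing it on hltetyr: h−11=w, l−11=a, t−11=i, e−11=t, t−11=i, y−11=n, r−11=g.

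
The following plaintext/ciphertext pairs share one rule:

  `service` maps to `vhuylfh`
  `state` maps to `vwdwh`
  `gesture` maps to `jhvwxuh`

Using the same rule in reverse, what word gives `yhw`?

vet

Compare letters: s→v is +3, e→h is +3, r→u is +3 — a constant shift. Each letter is shifted forward by 3 in the alphabet (a Caesar shift of +3).
Reversing it on yhw: y−3=v, h−3=e, w−3=t.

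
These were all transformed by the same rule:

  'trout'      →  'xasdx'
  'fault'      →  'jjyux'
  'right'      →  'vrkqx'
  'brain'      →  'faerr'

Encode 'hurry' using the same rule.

ldvac

Shifts by position in trout: pos 0: t→x (+4), pos 1: r→a (+9), pos 2: o→s (+4), pos 3: u→d (+9) — repeating every 2. It's a Vigenère-style cipher with numeric key [4,9]: position i shifts by key[i mod 2].
For hurry: h+4=l, u+9=d, r+4=v, r+9=a, y+4=c.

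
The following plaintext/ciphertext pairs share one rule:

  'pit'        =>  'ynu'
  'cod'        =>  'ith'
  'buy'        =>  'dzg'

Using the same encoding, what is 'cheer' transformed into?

wjjmh

The word is reversed, then every letter is shifted forward by 5.
Applying it to cheer: reverse → reehc; then shift: r+5=w, e+5=j, e+5=j, h+5=m, c+5=h.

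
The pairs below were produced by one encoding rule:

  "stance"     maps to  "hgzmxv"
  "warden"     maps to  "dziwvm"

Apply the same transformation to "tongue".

Each letter is replaced by its mirror in the alphabet: a↔z, b↔y, c↔x, and so on (the Atbash cipher).
Applying it to tongue: t↔g, o↔l, n↔m, g↔t, u↔f, e↔v.

glmtfv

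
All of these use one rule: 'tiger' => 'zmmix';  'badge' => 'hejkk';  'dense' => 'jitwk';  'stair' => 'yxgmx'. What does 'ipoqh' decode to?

Shifts by position in tiger: pos 0: t→z (+6), pos 1: i→m (+4), pos 2: g→m (+6), pos 3: e→i (+4) — repeating every 2. The shifts repeat in a cycle of length 2: positions 0,1,… shift by +6, +4, then the pattern repeats.
Decoding ipoqh: i−6=c, p−4=l, o−6=i, q−4=m, h−6=b.

climb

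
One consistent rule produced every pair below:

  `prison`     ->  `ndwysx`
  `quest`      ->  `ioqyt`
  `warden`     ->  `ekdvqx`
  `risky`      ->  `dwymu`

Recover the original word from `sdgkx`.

p(15)→n(13) and r(17)→d(3) fit y≡21x+10 (mod 26); the inverse of 21 mod 26 is 5. This is an affine cipher: with a=0,…,z=25, each position x becomes (21x+10) mod 26.
Undoing it on sdgkx: s(18)→5·(18−10)≡14=o; d(3)→5·(3−10)≡17=r; g(6)→5·(6−10)≡6=g; k(10)→5·(10−10)≡0=a; x(23)→5·(23−10)≡13=n (all mod 26).

organ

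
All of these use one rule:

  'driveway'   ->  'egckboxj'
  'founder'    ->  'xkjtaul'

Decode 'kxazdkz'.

The output letters match the input read backwards, each shifted +6: driveway reversed is yawevird. The word is reversed, then every letter is shifted forward by 6.
Undoing it on kxazdkz: shift back: k−6=e, x−6=r, a−6=u, z−6=t, d−6=x, k−6=e, z−6=t → erutxet; then reverse → texture.

texture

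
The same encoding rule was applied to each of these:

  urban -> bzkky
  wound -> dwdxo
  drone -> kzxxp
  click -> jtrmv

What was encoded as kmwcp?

In urban: u→b is +7, r→z is +8, b→k is +9, a→k is +10 — the shift increases by 1 each position. Letter i (0-indexed) is shifted by i+7, so successive shifts are 7, 8, 9, ….
Reversing it on kmwcp: k−7=d, m−8=e, w−9=n, c−10=s, p−11=e.

dense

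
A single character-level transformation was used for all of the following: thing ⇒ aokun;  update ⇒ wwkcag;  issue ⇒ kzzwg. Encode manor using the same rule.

The shift depends on letter class: consonant t→a is +7, but vowel i→k is +2. Two shifts are in play — +2 for a/e/i/o/u, +7 for every other letter.
For manor: m(cons)+7=t, a(vowel)+2=c, n(cons)+7=u, o(vowel)+2=q, r(cons)+7=y.

tcuqy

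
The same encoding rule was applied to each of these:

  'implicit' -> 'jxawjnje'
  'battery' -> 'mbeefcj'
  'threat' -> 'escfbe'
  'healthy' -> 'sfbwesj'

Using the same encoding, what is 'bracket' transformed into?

The shift depends on letter class: consonant m→x is +11, but vowel i→j is +1. The rule splits by letter class: vowels +1, consonants +11.
For bracket: b(cons)+11=m, r(cons)+11=c, a(vowel)+1=b, c(cons)+11=n, k(cons)+11=v, e(vowel)+1=f, t(cons)+11=e.

mcbnvfe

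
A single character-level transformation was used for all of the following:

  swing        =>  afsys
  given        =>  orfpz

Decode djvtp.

In swing: s→a is +8, w→f is +9, i→s is +10, n→y is +11 — the shift increases by 1 each position. Letter i (0-indexed) is shifted by i+8, so successive shifts are 8, 9, 10, ….
Undoing it on djvtp: d−8=v, j−9=a, v−10=l, t−11=i, p−12=d.

valid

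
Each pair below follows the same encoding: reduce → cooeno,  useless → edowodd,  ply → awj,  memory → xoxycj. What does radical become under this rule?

The shift depends on letter class: consonant r→c is +11, but vowel e→o is +10. Two shifts are in play — +10 for a/e/i/o/u, +11 for every other letter.
Applying it to radical: r(cons)+11=c, a(vowel)+10=k, d(cons)+11=o, i(vowel)+10=s, c(cons)+11=n, a(vowel)+10=k, l(cons)+11=w.

ckosnkw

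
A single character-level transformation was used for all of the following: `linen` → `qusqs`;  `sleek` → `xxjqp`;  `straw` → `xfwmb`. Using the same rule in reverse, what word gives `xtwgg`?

The shifts repeat in a cycle of length 2: positions 0,1,… shift by +5, +12, then the pattern repeats.
Decoding xtwgg: x−5=s, t−12=h, w−5=r, g−12=u, g−5=b.

shrub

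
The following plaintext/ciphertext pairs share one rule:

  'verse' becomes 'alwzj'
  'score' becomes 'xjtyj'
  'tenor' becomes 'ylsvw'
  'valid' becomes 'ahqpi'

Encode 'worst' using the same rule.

bvwzy

Shifts by position in verse: pos 0: v→a (+5), pos 1: e→l (+7), pos 2: r→w (+5), pos 3: s→z (+7) — repeating every 2. It's a Vigenère-style cipher with numeric key [5,7]: position i shifts by key[i mod 2].
For worst: w+5=b, o+7=v, r+5=w, s+7=z, t+5=y.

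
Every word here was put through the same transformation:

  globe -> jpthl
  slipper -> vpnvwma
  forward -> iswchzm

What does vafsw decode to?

swamp

In globe: g→j is +3, l→p is +4, o→t is +5, b→h is +6 — the shift increases by 1 each position. Letter i (0-indexed) is shifted by i+3, so successive shifts are 3, 4, 5, ….
Undoing it on vafsw: v−3=s, a−4=w, f−5=a, s−6=m, w−7=p.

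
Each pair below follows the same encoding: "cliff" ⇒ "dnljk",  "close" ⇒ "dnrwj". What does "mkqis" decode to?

Each letter shifts forward by (position + 1), i.e. 1, 2, 3, … — the shift grows by one for each successive letter.
Undoing it on mkqis: m−1=l, k−2=i, q−3=n, i−4=e, s−5=n.

linen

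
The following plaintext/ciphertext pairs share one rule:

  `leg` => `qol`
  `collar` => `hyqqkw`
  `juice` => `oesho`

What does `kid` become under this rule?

The shift depends on letter class: consonant l→q is +5, but vowel e→o is +10. The rule splits by letter class: vowels +10, consonants +5.
On kid: k(cons)+5=p, i(vowel)+10=s, d(cons)+5=i.

psi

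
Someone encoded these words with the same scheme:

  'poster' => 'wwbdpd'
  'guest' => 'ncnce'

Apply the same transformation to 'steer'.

In poster: p→w is +7, o→w is +8, s→b is +9, t→d is +10 — the shift increases by 1 each position. Letter i (0-indexed) is shifted by i+7, so successive shifts are 7, 8, 9, ….
On steer: s+7=z, t+8=b, e+9=n, e+10=o, r+11=c.

zbnoc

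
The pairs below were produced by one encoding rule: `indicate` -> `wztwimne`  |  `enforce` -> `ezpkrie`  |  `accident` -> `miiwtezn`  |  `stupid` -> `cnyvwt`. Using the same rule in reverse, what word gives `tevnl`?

depth

i(8)→w(22) and n(13)→z(25) fit y≡11x+12 (mod 26); the inverse of 11 mod 26 is 19. This is an affine cipher: with a=0,…,z=25, each position x becomes (11x+12) mod 26.
Undoing it on tevnl: t(19)→19·(19−12)≡3=d; e(4)→19·(4−12)≡4=e; v(21)→19·(21−12)≡15=p; n(13)→19·(13−12)≡19=t; l(11)→19·(11−12)≡7=h (all mod 26).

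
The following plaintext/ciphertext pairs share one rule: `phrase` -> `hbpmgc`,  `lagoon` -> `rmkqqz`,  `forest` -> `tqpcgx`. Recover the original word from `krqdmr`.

p(15)→h(7) and h(7)→b(1) fit y≡17x+12 (mod 26); the inverse of 17 mod 26 is 23. Each letter's alphabet position (a=0..z=25) is mapped through 17·x+12 mod 26 — an affine cipher.
Decoding krqdmr: k(10)→23·(10−12)≡6=g; r(17)→23·(17−12)≡11=l; q(16)→23·(16−12)≡14=o; d(3)→23·(3−12)≡1=b; m(12)→23·(12−12)≡0=a; r(17)→23·(17−12)≡11=l (all mod 26).

global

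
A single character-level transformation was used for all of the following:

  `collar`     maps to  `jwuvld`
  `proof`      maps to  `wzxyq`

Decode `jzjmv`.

crack

In collar: c→j is +7, o→w is +8, l→u is +9, l→v is +10 — the shift increases by 1 each position. The shift increases by 1 at each position, starting from +7: 7, 8, 9, ….
Undoing it on jzjmv: j−7=c, z−8=r, j−9=a, m−10=c, v−11=k.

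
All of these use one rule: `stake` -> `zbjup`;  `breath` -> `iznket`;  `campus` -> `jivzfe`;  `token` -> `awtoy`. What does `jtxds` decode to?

cloth

In stake: s→z is +7, t→b is +8, a→j is +9, k→u is +10 — the shift increases by 1 each position. Letter i (0-indexed) is shifted by i+7, so successive shifts are 7, 8, 9, ….
Decoding jtxds: j−7=c, t−8=l, x−9=o, d−10=t, s−11=h.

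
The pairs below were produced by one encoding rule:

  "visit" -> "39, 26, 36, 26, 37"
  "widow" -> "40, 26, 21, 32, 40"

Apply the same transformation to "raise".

35, 18, 26, 36, 22

v is letter #22 and maps to 39: an offset of 17. Letters become their 1-based position plus 17 (so a→18, b→19, …).
For raise: r=18→35, a=1→18, i=9→26, s=19→36, e=5→22.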